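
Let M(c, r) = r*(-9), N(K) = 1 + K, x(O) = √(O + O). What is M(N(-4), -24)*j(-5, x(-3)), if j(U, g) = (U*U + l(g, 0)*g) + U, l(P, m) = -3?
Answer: 4320 - 648*I*√6 ≈ 4320.0 - 1587.3*I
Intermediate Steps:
x(O) = √2*√O (x(O) = √(2*O) = √2*√O)
j(U, g) = U + U² - 3*g (j(U, g) = (U*U - 3*g) + U = (U² - 3*g) + U = U + U² - 3*g)
M(c, r) = -9*r
M(N(-4), -24)*j(-5, x(-3)) = (-9*(-24))*(-5 + (-5)² - 3*√2*√(-3)) = 216*(-5 + 25 - 3*√2*I*√3) = 216*(-5 + 25 - 3*I*√6) = 216*(20 - 3*I*√6) = 4320 - 648*I*√6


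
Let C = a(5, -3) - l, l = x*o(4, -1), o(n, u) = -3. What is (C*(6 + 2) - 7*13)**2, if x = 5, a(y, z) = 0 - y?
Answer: 121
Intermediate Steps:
a(y, z) = -y
l = -15 (l = 5*(-3) = -15)
C = 10 (C = -1*5 - 1*(-15) = -5 + 15 = 10)
(C*(6 + 2) - 7*13)**2 = (10*(6 + 2) - 7*13)**2 = (10*8 - 91)**2 = (80 - 91)**2 = (-11)**2 = 121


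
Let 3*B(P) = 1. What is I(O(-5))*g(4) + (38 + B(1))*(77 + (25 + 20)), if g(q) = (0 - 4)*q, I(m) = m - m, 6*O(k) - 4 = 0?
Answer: 14030/3 ≈ 4676.7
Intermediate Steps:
B(P) = ⅓ (B(P) = (⅓)*1 = ⅓)
O(k) = ⅔ (O(k) = ⅔ + (⅙)*0 = ⅔ + 0 = ⅔)
I(m) = 0
g(q) = -4*q
I(O(-5))*g(4) + (38 + B(1))*(77 + (25 + 20)) = 0*(-4*4) + (38 + ⅓)*(77 + (25 + 20)) = 0*(-16) + 115*(77 + 45)/3 = 0 + (115/3)*122 = 0 + 14030/3 = 14030/3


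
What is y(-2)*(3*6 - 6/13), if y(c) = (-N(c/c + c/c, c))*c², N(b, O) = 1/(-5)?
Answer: 912/65 ≈ 14.031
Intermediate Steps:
N(b, O) = -⅕
y(c) = c²/5 (y(c) = (-1*(-⅕))*c² = c²/5)
y(-2)*(3*6 - 6/13) = ((⅕)*(-2)²)*(3*6 - 6/13) = ((⅕)*4)*(18 - 6*1/13) = 4*(18 - 6/13)/5 = (⅘)*(228/13) = 912/65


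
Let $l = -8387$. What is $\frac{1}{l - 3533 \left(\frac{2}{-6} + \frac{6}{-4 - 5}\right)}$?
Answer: $- \frac{1}{4854} \approx -0.00020602$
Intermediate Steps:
$\frac{1}{l - 3533 \left(\frac{2}{-6} + \frac{6}{-4 - 5}\right)} = \frac{1}{-8387 - 3533 \left(\frac{2}{-6} + \frac{6}{-4 - 5}\right)} = \frac{1}{-8387 - 3533 \left(2 \left(- \frac{1}{6}\right) + \frac{6}{-9}\right)} = \frac{1}{-8387 - 3533 \left(- \frac{1}{3} + 6 \left(- \frac{1}{9}\right)\right)} = \frac{1}{-8387 - 3533 \left(- \frac{1}{3} - \frac{2}{3}\right)} = \frac{1}{-8387 - -3533} = \frac{1}{-8387 + 3533} = \frac{1}{-4854} = - \frac{1}{4854}$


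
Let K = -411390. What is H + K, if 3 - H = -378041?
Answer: -33346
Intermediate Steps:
H = 378044 (H = 3 - 1*(-378041) = 3 + 378041 = 378044)
H + K = 378044 - 411390 = -33346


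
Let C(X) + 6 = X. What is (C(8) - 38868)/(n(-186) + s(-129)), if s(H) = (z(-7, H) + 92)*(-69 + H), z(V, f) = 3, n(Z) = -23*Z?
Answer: 19433/7266 ≈ 2.6745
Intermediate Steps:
C(X) = -6 + X
s(H) = -6555 + 95*H (s(H) = (3 + 92)*(-69 + H) = 95*(-69 + H) = -6555 + 95*H)
(C(8) - 38868)/(n(-186) + s(-129)) = ((-6 + 8) - 38868)/(-23*(-186) + (-6555 + 95*(-129))) = (2 - 38868)/(4278 + (-6555 - 12255)) = -38866/(4278 - 18810) = -38866/(-14532) = -38866*(-1/14532) = 19433/7266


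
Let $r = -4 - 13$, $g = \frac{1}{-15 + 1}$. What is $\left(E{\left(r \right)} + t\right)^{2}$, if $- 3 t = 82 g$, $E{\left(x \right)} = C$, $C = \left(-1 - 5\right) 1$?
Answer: $\frac{7225}{441} \approx 16.383$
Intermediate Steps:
$g = - \frac{1}{14}$ ($g = \frac{1}{-14} = - \frac{1}{14} \approx -0.071429$)
$C = -6$ ($C = \left(-6\right) 1 = -6$)
$r = -17$
$E{\left(x \right)} = -6$
$t = \frac{41}{21}$ ($t = - \frac{82 \left(- \frac{1}{14}\right)}{3} = \left(- \frac{1}{3}\right) \left(- \frac{41}{7}\right) = \frac{41}{21} \approx 1.9524$)
$\left(E{\left(r \right)} + t\right)^{2} = \left(-6 + \frac{41}{21}\right)^{2} = \left(- \frac{85}{21}\right)^{2} = \frac{7225}{441}$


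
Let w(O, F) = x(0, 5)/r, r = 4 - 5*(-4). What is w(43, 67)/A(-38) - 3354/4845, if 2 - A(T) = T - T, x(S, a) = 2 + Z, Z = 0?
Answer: -25217/38760 ≈ -0.65059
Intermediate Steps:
r = 24 (r = 4 + 20 = 24)
x(S, a) = 2 (x(S, a) = 2 + 0 = 2)
w(O, F) = 1/12 (w(O, F) = 2/24 = 2*(1/24) = 1/12)
A(T) = 2 (A(T) = 2 - (T - T) = 2 - 1*0 = 2 + 0 = 2)
w(43, 67)/A(-38) - 3354/4845 = (1/12)/2 - 3354/4845 = (1/12)*(½) - 3354*1/4845 = 1/24 - 1118/1615 = -25217/38760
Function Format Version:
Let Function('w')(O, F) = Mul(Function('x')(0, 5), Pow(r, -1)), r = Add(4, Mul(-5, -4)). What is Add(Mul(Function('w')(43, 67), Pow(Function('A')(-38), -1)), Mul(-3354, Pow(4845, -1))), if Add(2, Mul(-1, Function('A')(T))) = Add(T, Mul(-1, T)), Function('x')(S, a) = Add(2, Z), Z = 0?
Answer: Rational(-25217, 38760) ≈ -0.65059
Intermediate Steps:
r = 24 (r = Add(4, 20) = 24)
Function('x')(S, a) = 2 (Function('x')(S, a) = Add(2, 0) = 2)
Function('w')(O, F) = Rational(1, 12) (Function('w')(O, F) = Mul(2, Pow(24, -1)) = Mul(2, Rational(1, 24)) = Rational(1, 12))
Function('A')(T) = 2 (Function('A')(T) = Add(2, Mul(-1, Add(T, Mul(-1, T)))) = Add(2, Mul(-1, 0)) = Add(2, 0) = 2)
Add(Mul(Function('w')(43, 67), Pow(Function('A')(-38), -1)), Mul(-3354, Pow(4845, -1))) = Add(Mul(Rational(1, 12), Pow(2, -1)), Mul(-3354, Pow(4845, -1))) = Add(Mul(Rational(1, 12), Rational(1, 2)), Mul(-3354, Rational(1, 4845))) = Add(Rational(1, 24), Rational(-1118, 1615)) = Rational(-25217, 38760)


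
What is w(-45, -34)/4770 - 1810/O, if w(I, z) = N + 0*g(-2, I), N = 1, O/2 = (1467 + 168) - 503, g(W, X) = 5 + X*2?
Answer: -2157859/2699820 ≈ -0.79926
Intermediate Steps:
g(W, X) = 5 + 2*X
O = 2264 (O = 2*((1467 + 168) - 503) = 2*(1635 - 503) = 2*1132 = 2264)
w(I, z) = 1 (w(I, z) = 1 + 0*(5 + 2*I) = 1 + 0 = 1)
w(-45, -34)/4770 - 1810/O = 1/4770 - 1810/2264 = 1*(1/4770) - 1810*1/2264 = 1/4770 - 905/1132 = -2157859/2699820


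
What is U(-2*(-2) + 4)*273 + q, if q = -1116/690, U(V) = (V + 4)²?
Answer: 4520694/115 ≈ 39310.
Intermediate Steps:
U(V) = (4 + V)²
q = -186/115 (q = -1116/690 = -1*186/115 = -186/115 ≈ -1.6174)
U(-2*(-2) + 4)*273 + q = (4 + (-2*(-2) + 4))²*273 - 186/115 = (4 + (4 + 4))²*273 - 186/115 = (4 + 8)²*273 - 186/115 = 12²*273 - 186/115 = 144*273 - 186/115 = 39312 - 186/115 = 4520694/115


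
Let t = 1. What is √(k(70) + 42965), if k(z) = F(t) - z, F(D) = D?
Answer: 4*√2681 ≈ 207.11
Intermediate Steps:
k(z) = 1 - z
√(k(70) + 42965) = √((1 - 1*70) + 42965) = √((1 - 70) + 42965) = √(-69 + 42965) = √42896 = 4*√2681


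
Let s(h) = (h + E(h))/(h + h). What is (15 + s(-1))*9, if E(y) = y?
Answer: 144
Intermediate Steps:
s(h) = 1 (s(h) = (h + h)/(h + h) = (2*h)/((2*h)) = (2*h)*(1/(2*h)) = 1)
(15 + s(-1))*9 = (15 + 1)*9 = 16*9 = 144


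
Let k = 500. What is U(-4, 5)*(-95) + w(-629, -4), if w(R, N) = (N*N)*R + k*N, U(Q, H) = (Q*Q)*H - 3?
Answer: -19379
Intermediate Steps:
U(Q, H) = -3 + H*Q² (U(Q, H) = Q²*H - 3 = H*Q² - 3 = -3 + H*Q²)
w(R, N) = 500*N + R*N² (w(R, N) = (N*N)*R + 500*N = N²*R + 500*N = R*N² + 500*N = 500*N + R*N²)
U(-4, 5)*(-95) + w(-629, -4) = (-3 + 5*(-4)²)*(-95) - 4*(500 - 4*(-629)) = (-3 + 5*16)*(-95) - 4*(500 + 2516) = (-3 + 80)*(-95) - 4*3016 = 77*(-95) - 12064 = -7315 - 12064 = -19379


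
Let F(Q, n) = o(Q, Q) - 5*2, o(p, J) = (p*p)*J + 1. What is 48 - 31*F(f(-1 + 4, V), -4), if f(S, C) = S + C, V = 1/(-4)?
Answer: -20333/64 ≈ -317.70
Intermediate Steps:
o(p, J) = 1 + J*p**2 (o(p, J) = p**2*J + 1 = J*p**2 + 1 = 1 + J*p**2)
V = -1/4 ≈ -0.25000
f(S, C) = C + S
F(Q, n) = -9 + Q**3 (F(Q, n) = (1 + Q*Q**2) - 5*2 = (1 + Q**3) - 1*10 = (1 + Q**3) - 10 = -9 + Q**3)
48 - 31*F(f(-1 + 4, V), -4) = 48 - 31*(-9 + (-1/4 + (-1 + 4))**3) = 48 - 31*(-9 + (-1/4 + 3)**3) = 48 - 31*(-9 + (11/4)**3) = 48 - 31*(-9 + 1331/64) = 48 - 31*755/64 = 48 - 23405/64 = -20333/64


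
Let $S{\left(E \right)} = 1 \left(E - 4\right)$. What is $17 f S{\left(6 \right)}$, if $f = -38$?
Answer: $-1292$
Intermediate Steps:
$S{\left(E \right)} = -4 + E$ ($S{\left(E \right)} = 1 \left(-4 + E\right) = -4 + E$)
$17 f S{\left(6 \right)} = 17 \left(-38\right) \left(-4 + 6\right) = \left(-646\right) 2 = -1292$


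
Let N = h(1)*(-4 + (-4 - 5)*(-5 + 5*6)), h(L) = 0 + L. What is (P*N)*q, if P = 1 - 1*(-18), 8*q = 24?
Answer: -13053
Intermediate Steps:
q = 3 (q = (1/8)*24 = 3)
h(L) = L
P = 19 (P = 1 + 18 = 19)
N = -229 (N = 1*(-4 + (-4 - 5)*(-5 + 5*6)) = 1*(-4 - 9*(-5 + 30)) = 1*(-4 - 9*25) = 1*(-4 - 225) = 1*(-229) = -229)
(P*N)*q = (19*(-229))*3 = -4351*3 = -13053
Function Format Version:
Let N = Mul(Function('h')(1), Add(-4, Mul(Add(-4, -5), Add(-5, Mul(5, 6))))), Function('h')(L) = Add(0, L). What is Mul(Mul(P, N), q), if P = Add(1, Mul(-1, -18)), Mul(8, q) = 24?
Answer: -13053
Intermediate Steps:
q = 3 (q = Mul(Rational(1, 8), 24) = 3)
Function('h')(L) = L
P = 19 (P = Add(1, 18) = 19)
N = -229 (N = Mul(1, Add(-4, Mul(Add(-4, -5), Add(-5, Mul(5, 6))))) = Mul(1, Add(-4, Mul(-9, Add(-5, 30)))) = Mul(1, Add(-4, Mul(-9, 25))) = Mul(1, Add(-4, -225)) = Mul(1, -229) = -229)
Mul(Mul(P, N), q) = Mul(Mul(19, -229), 3) = Mul(-4351, 3) = -13053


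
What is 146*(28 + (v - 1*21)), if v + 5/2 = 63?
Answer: 9855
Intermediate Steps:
v = 121/2 (v = -5/2 + 63 = 121/2 ≈ 60.500)
146*(28 + (v - 1*21)) = 146*(28 + (121/2 - 1*21)) = 146*(28 + (121/2 - 21)) = 146*(28 + 79/2) = 146*(135/2) = 9855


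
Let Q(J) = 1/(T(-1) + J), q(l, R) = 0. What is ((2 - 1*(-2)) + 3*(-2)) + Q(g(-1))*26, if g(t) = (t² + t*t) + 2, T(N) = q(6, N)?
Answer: 9/2 ≈ 4.5000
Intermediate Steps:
T(N) = 0
g(t) = 2 + 2*t² (g(t) = (t² + t²) + 2 = 2*t² + 2 = 2 + 2*t²)
Q(J) = 1/J (Q(J) = 1/(0 + J) = 1/J)
((2 - 1*(-2)) + 3*(-2)) + Q(g(-1))*26 = ((2 - 1*(-2)) + 3*(-2)) + 26/(2 + 2*(-1)²) = ((2 + 2) - 6) + 26/(2 + 2*1) = (4 - 6) + 26/(2 + 2) = -2 + 26/4 = -2 + (¼)*26 = -2 + 13/2 = 9/2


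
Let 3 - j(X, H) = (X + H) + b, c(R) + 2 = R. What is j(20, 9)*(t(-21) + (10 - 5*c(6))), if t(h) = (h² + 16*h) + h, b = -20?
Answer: -444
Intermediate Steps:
c(R) = -2 + R
j(X, H) = 23 - H - X (j(X, H) = 3 - ((X + H) - 20) = 3 - ((H + X) - 20) = 3 - (-20 + H + X) = 3 + (20 - H - X) = 23 - H - X)
t(h) = h² + 17*h
j(20, 9)*(t(-21) + (10 - 5*c(6))) = (23 - 1*9 - 1*20)*(-21*(17 - 21) + (10 - 5*(-2 + 6))) = (23 - 9 - 20)*(-21*(-4) + (10 - 5*4)) = -6*(84 + (10 - 20)) = -6*(84 - 10) = -6*74 = -444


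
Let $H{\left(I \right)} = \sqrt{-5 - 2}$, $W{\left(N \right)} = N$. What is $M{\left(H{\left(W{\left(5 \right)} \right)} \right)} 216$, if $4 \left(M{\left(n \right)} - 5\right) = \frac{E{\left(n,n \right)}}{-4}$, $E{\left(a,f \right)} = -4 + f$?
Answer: $1134 - \frac{27 i \sqrt{7}}{2} \approx 1134.0 - 35.718 i$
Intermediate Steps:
$H{\left(I \right)} = i \sqrt{7}$ ($H{\left(I \right)} = \sqrt{-7} = i \sqrt{7}$)
$M{\left(n \right)} = \frac{21}{4} - \frac{n}{16}$ ($M{\left(n \right)} = 5 + \frac{\left(-4 + n\right) \frac{1}{-4}}{4} = 5 + \frac{\left(-4 + n\right) \left(- \frac{1}{4}\right)}{4} = 5 + \frac{1 - \frac{n}{4}}{4} = 5 - \left(- \frac{1}{4} + \frac{n}{16}\right) = \frac{21}{4} - \frac{n}{16}$)
$M{\left(H{\left(W{\left(5 \right)} \right)} \right)} 216 = \left(\frac{21}{4} - \frac{i \sqrt{7}}{16}\right) 216 = 1134 - \frac{27 i \sqrt{7}}{2}$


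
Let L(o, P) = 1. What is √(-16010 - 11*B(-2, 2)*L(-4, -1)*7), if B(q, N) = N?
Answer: 6*I*√449 ≈ 127.14*I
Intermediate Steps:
√(-16010 - 11*B(-2, 2)*L(-4, -1)*7) = √(-16010 - 11*2*1*7) = √(-16010 - 22*7) = √(-16010 - 11*14) = √(-16010 - 154) = √(-16164) = 6*I*√449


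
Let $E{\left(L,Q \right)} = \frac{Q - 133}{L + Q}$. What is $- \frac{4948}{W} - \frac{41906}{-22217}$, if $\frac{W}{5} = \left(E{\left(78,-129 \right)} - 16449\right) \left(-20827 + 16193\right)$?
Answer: $\frac{407139534575612}{215851699482965} \approx 1.8862$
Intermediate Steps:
$E{\left(L,Q \right)} = \frac{-133 + Q}{L + Q}$
$W = \frac{19431219290}{51}$ ($W = 5 \left(\frac{-133 - 129}{78 - 129} - 16449\right) \left(-20827 + 16193\right) = 5 \left(\frac{1}{-51} \left(-262\right) - 16449\right) \left(-4634\right) = 5 \left(\left(- \frac{1}{51}\right) \left(-262\right) - 16449\right) \left(-4634\right) = 5 \left(\frac{262}{51} - 16449\right) \left(-4634\right) = 5 \left(\left(- \frac{838637}{51}\right) \left(-4634\right)\right) = 5 \cdot \frac{3886243858}{51} = \frac{19431219290}{51} \approx 3.81 \cdot 10^{8}$)
$- \frac{4948}{W} - \frac{41906}{-22217} = - \frac{4948}{\frac{19431219290}{51}} - \frac{41906}{-22217} = \left(-4948\right) \frac{51}{19431219290} - - \frac{41906}{22217} = - \frac{126174}{9715609645} + \frac{41906}{22217} = \frac{407139534575612}{215851699482965}$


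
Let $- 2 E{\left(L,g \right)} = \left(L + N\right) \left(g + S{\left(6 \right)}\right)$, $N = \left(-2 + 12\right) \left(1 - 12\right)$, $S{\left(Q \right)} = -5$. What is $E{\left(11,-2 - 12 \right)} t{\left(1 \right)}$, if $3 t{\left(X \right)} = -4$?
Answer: $1254$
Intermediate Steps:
$N = -110$ ($N = 10 \left(-11\right) = -110$)
$t{\left(X \right)} = - \frac{4}{3}$ ($t{\left(X \right)} = \frac{1}{3} \left(-4\right) = - \frac{4}{3}$)
$E{\left(L,g \right)} = - \frac{\left(-110 + L\right) \left(-5 + g\right)}{2}$ ($E{\left(L,g \right)} = - \frac{\left(L - 110\right) \left(g - 5\right)}{2} = - \frac{\left(-110 + L\right) \left(-5 + g\right)}{2}$)
$E{\left(11,-2 - 12 \right)} t{\left(1 \right)} = \left(-275 + 55 \left(-2 - 12\right) + \frac{5}{2} \cdot 11 - \frac{11 \left(-2 - 12\right)}{2}\right) \left(- \frac{4}{3}\right) = \left(-275 + 55 \left(-2 - 12\right) + \frac{55}{2} - \frac{11 \left(-2 - 12\right)}{2}\right) \left(- \frac{4}{3}\right) = \left(-275 + 55 \left(-14\right) + \frac{55}{2} - \frac{11}{2} \left(-14\right)\right) \left(- \frac{4}{3}\right) = \left(-275 - 770 + \frac{55}{2} + 77\right) \left(- \frac{4}{3}\right) = \left(- \frac{1881}{2}\right) \left(- \frac{4}{3}\right) = 1254$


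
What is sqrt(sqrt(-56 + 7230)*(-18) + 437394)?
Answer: sqrt(437394 - 18*sqrt(7174)) ≈ 660.20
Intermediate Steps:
sqrt(sqrt(-56 + 7230)*(-18) + 437394) = sqrt(sqrt(7174)*(-18) + 437394) = sqrt(-18*sqrt(7174) + 437394) = sqrt(437394 - 18*sqrt(7174))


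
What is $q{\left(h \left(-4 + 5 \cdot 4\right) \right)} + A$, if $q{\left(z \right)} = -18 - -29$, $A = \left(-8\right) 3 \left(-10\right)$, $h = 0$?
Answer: $251$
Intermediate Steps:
$A = 240$ ($A = \left(-24\right) \left(-10\right) = 240$)
$q{\left(z \right)} = 11$ ($q{\left(z \right)} = -18 + 29 = 11$)
$q{\left(h \left(-4 + 5 \cdot 4\right) \right)} + A = 11 + 240 = 251$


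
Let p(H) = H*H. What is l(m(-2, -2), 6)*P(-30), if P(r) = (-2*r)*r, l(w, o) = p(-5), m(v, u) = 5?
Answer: -45000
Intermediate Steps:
p(H) = H²
l(w, o) = 25 (l(w, o) = (-5)² = 25)
P(r) = -2*r²
l(m(-2, -2), 6)*P(-30) = 25*(-2*(-30)²) = 25*(-2*900) = 25*(-1800) = -45000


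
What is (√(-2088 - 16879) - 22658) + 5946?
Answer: -16712 + I*√18967 ≈ -16712.0 + 137.72*I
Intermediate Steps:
(√(-2088 - 16879) - 22658) + 5946 = (√(-18967) - 22658) + 5946 = (I*√18967 - 22658) + 5946 = (-22658 + I*√18967) + 5946 = -16712 + I*√18967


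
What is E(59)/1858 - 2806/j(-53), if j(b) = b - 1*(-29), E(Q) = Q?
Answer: 1303741/11148 ≈ 116.95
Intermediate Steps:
j(b) = 29 + b (j(b) = b + 29 = 29 + b)
E(59)/1858 - 2806/j(-53) = 59/1858 - 2806/(29 - 53) = 59*(1/1858) - 2806/(-24) = 59/1858 - 2806*(-1/24) = 59/1858 + 1403/12 = 1303741/11148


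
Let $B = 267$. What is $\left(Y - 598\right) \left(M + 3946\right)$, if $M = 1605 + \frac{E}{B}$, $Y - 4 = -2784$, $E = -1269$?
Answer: $- \frac{1667434848}{89} \approx -1.8735 \cdot 10^{7}$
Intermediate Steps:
$Y = -2780$ ($Y = 4 - 2784 = -2780$)
$M = \frac{142422}{89}$ ($M = 1605 - \frac{1269}{267} = 1605 - \frac{423}{89} = \frac{142422}{89} \approx 1600.2$)
$\left(Y - 598\right) \left(M + 3946\right) = \left(-2780 - 598\right) \left(\frac{142422}{89} + 3946\right) = \left(-3378\right) \frac{493616}{89} = - \frac{1667434848}{89}$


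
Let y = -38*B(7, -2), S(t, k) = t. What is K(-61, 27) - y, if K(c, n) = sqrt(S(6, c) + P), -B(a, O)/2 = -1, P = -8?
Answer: 76 + I*sqrt(2) ≈ 76.0 + 1.4142*I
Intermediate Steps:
B(a, O) = 2 (B(a, O) = -2*(-1) = 2)
y = -76 (y = -38*2 = -76)
K(c, n) = I*sqrt(2) (K(c, n) = sqrt(6 - 8) = sqrt(-2) = I*sqrt(2))
K(-61, 27) - y = I*sqrt(2) - 1*(-76) = I*sqrt(2) + 76 = 76 + I*sqrt(2)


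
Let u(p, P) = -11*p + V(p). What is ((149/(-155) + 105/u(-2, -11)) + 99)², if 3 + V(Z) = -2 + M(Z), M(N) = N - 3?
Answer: 4383631681/384400 ≈ 11404.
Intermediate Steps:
M(N) = -3 + N
V(Z) = -8 + Z (V(Z) = -3 + (-2 + (-3 + Z)) = -3 + (-5 + Z) = -8 + Z)
u(p, P) = -8 - 10*p (u(p, P) = -11*p + (-8 + p) = -8 - 10*p)
((149/(-155) + 105/u(-2, -11)) + 99)² = ((149/(-155) + 105/(-8 - 10*(-2))) + 99)² = ((149*(-1/155) + 105/(-8 + 20)) + 99)² = ((-149/155 + 105/12) + 99)² = ((-149/155 + 105*(1/12)) + 99)² = ((-149/155 + 35/4) + 99)² = (4829/620 + 99)² = (66209/620)² = 4383631681/384400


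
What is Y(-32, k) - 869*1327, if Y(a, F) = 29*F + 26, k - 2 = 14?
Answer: -1152673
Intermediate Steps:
k = 16 (k = 2 + 14 = 16)
Y(a, F) = 26 + 29*F
Y(-32, k) - 869*1327 = (26 + 29*16) - 869*1327 = (26 + 464) - 1153163 = 490 - 1153163 = -1152673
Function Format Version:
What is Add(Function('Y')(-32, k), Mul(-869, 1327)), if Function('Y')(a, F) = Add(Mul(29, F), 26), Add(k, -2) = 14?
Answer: -1152673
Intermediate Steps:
k = 16 (k = Add(2, 14) = 16)
Function('Y')(a, F) = Add(26, Mul(29, F))
Add(Function('Y')(-32, k), Mul(-869, 1327)) = Add(Add(26, Mul(29, 16)), Mul(-869, 1327)) = Add(Add(26, 464), -1153163) = Add(490, -1153163) = -1152673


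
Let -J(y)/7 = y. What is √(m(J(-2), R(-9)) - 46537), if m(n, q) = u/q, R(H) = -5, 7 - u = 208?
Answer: 38*I*√805/5 ≈ 215.63*I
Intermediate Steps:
u = -201 (u = 7 - 1*208 = 7 - 208 = -201)
J(y) = -7*y
m(n, q) = -201/q
√(m(J(-2), R(-9)) - 46537) = √(-201/(-5) - 46537) = √(-201*(-⅕) - 46537) = √(201/5 - 46537) = √(-232484/5) = 38*I*√805/5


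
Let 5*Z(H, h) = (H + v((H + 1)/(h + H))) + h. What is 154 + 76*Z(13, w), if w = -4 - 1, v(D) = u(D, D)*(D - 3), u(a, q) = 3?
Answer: 1093/5 ≈ 218.60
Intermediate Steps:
v(D) = -9 + 3*D (v(D) = 3*(D - 3) = 3*(-3 + D) = -9 + 3*D)
w = -5
Z(H, h) = -9/5 + H/5 + h/5 + 3*(1 + H)/(5*(H + h)) (Z(H, h) = ((H + (-9 + 3*((H + 1)/(h + H)))) + h)/5 = ((H + (-9 + 3*((1 + H)/(H + h)))) + h)/5 = ((H + (-9 + 3*(1 + H)/(H + h))) + h)/5 = ((-9 + H + 3*(1 + H)/(H + h)) + h)/5 = (-9 + H + h + 3*(1 + H)/(H + h))/5 = -9/5 + H/5 + h/5 + 3*(1 + H)/(5*(H + h)))
154 + 76*Z(13, w) = 154 + 76*((3 + (13 - 5)² - 9*(-5) - 6*13)/(5*(13 - 5))) = 154 + 76*((⅕)*(3 + 8² + 45 - 78)/8) = 154 + 76*((⅕)*(⅛)*(3 + 64 + 45 - 78)) = 154 + 76*((⅕)*(⅛)*34) = 154 + 76*(17/20) = 154 + 323/5 = 1093/5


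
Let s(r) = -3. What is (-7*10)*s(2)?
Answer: 210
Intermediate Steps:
(-7*10)*s(2) = -7*10*(-3) = -70*(-3) = 210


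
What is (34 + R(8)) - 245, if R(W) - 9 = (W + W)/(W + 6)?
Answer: -1406/7 ≈ -200.86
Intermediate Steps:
R(W) = 9 + 2*W/(6 + W) (R(W) = 9 + (W + W)/(W + 6) = 9 + (2*W)/(6 + W) = 9 + 2*W/(6 + W))
(34 + R(8)) - 245 = (34 + (54 + 11*8)/(6 + 8)) - 245 = (34 + (54 + 88)/14) - 245 = (34 + (1/14)*142) - 245 = (34 + 71/7) - 245 = 309/7 - 245 = -1406/7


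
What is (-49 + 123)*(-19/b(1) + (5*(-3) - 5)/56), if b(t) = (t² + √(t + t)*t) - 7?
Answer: 26381/119 + 703*√2/17 ≈ 280.17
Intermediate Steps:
b(t) = -7 + t² + √2*t^(3/2) (b(t) = (t² + √(2*t)*t) - 7 = (t² + (√2*√t)*t) - 7 = (t² + √2*t^(3/2)) - 7 = -7 + t² + √2*t^(3/2))
(-49 + 123)*(-19/b(1) + (5*(-3) - 5)/56) = (-49 + 123)*(-19/(-7 + 1² + √2*1^(3/2)) + (5*(-3) - 5)/56) = 74*(-19/(-7 + 1 + √2*1) + (-15 - 5)*(1/56)) = 74*(-19/(-7 + 1 + √2) - 20*1/56) = 74*(-19/(-6 + √2) - 5/14) = 74*(-5/14 - 19/(-6 + √2)) = -185/7 - 1406/(-6 + √2)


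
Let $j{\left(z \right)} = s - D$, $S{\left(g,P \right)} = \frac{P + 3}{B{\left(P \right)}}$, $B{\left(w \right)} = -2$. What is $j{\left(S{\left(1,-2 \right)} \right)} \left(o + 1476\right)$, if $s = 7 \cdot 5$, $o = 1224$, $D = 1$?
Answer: $91800$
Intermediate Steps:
$S{\left(g,P \right)} = - \frac{3}{2} - \frac{P}{2}$ ($S{\left(g,P \right)} = \frac{P + 3}{-2} = \left(3 + P\right) \left(- \frac{1}{2}\right) = - \frac{3}{2} - \frac{P}{2}$)
$s = 35$
$j{\left(z \right)} = 34$ ($j{\left(z \right)} = 35 - 1 = 34$)
$j{\left(S{\left(1,-2 \right)} \right)} \left(o + 1476\right) = 34 \left(1224 + 1476\right) = 34 \cdot 2700 = 91800$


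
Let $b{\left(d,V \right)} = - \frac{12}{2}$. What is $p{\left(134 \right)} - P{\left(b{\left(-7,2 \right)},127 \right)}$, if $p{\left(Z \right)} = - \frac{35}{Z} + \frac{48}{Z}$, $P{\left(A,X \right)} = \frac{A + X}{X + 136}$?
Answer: $- \frac{12795}{35242} \approx -0.36306$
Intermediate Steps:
$b{\left(d,V \right)} = -6$ ($b{\left(d,V \right)} = \left(-12\right) \frac{1}{2} = -6$)
$P{\left(A,X \right)} = \frac{A + X}{136 + X}$
$p{\left(Z \right)} = \frac{13}{Z}$
$p{\left(134 \right)} - P{\left(b{\left(-7,2 \right)},127 \right)} = \frac{13}{134} - \frac{-6 + 127}{136 + 127} = 13 \cdot \frac{1}{134} - \frac{1}{263} \cdot 121 = \frac{13}{134} - \frac{1}{263} \cdot 121 = \frac{13}{134} - \frac{121}{263} = - \frac{12795}{35242}$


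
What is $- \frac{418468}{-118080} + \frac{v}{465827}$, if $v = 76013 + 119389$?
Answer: $\frac{1879368631}{474179760} \approx 3.9634$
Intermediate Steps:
$v = 195402$
$- \frac{418468}{-118080} + \frac{v}{465827} = - \frac{418468}{-118080} + \frac{195402}{465827} = \left(-418468\right) \left(- \frac{1}{118080}\right) + 195402 \cdot \frac{1}{465827} = \frac{104617}{29520} + \frac{6738}{16063} = \frac{1879368631}{474179760}$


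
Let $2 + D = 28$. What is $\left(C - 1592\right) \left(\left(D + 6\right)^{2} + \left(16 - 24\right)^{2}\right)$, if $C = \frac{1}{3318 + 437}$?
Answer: $- \frac{6504019392}{3755} \approx -1.7321 \cdot 10^{6}$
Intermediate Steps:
$D = 26$ ($D = -2 + 28 = 26$)
$C = \frac{1}{3755} \approx 0.00026631$
$\left(C - 1592\right) \left(\left(D + 6\right)^{2} + \left(16 - 24\right)^{2}\right) = \left(\frac{1}{3755} - 1592\right) \left(\left(26 + 6\right)^{2} + \left(16 - 24\right)^{2}\right) = - \frac{5977959 \left(32^{2} + \left(-8\right)^{2}\right)}{3755} = - \frac{5977959 \left(1024 + 64\right)}{3755} = \left(- \frac{5977959}{3755}\right) 1088 = - \frac{6504019392}{3755}$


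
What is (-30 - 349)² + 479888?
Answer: 623529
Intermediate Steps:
(-30 - 349)² + 479888 = (-379)² + 479888 = 143641 + 479888 = 623529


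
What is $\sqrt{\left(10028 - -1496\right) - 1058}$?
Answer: $\sqrt{10466} \approx 102.3$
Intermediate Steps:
$\sqrt{\left(10028 - -1496\right) - 1058} = \sqrt{\left(10028 + 1496\right) - 1058} = \sqrt{11524 - 1058} = \sqrt{10466}$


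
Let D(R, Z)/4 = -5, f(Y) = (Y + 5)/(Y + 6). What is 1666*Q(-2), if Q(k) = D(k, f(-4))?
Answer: -33320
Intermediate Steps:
f(Y) = (5 + Y)/(6 + Y)
D(R, Z) = -20 (D(R, Z) = 4*(-5) = -20)
Q(k) = -20
1666*Q(-2) = 1666*(-20) = -33320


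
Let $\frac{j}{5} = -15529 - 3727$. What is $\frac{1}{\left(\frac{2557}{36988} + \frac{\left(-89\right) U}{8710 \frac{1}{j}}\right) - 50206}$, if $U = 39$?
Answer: $- \frac{2478196}{29335973169} \approx -8.4476 \cdot 10^{-5}$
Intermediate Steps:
$j = -96280$ ($j = 5 \left(-15529 - 3727\right) = 5 \left(-19256\right) = -96280$)
$\frac{1}{\left(\frac{2557}{36988} + \frac{\left(-89\right) U}{8710 \frac{1}{j}}\right) - 50206} = \frac{1}{\left(\frac{2557}{36988} + \frac{\left(-89\right) 39}{8710 \frac{1}{-96280}}\right) - 50206} = \frac{1}{\left(2557 \cdot \frac{1}{36988} - \frac{3471}{8710 \left(- \frac{1}{96280}\right)}\right) - 50206} = \frac{1}{\left(\frac{2557}{36988} - \frac{3471}{- \frac{871}{9628}}\right) - 50206} = \frac{1}{\left(\frac{2557}{36988} - - \frac{2570676}{67}\right) - 50206} = \frac{1}{\left(\frac{2557}{36988} + \frac{2570676}{67}\right) - 50206} = \frac{1}{\frac{95084335207}{2478196} - 50206} = \frac{1}{- \frac{29335973169}{2478196}} = - \frac{2478196}{29335973169}$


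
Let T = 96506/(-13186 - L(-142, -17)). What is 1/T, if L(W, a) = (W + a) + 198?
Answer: -13225/96506 ≈ -0.13704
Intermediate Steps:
L(W, a) = 198 + W + a
T = -96506/13225 (T = 96506/(-13186 - (198 - 142 - 17)) = 96506/(-13186 - 1*39) = 96506/(-13186 - 39) = 96506/(-13225) = 96506*(-1/13225) = -96506/13225 ≈ -7.2972)
1/T = 1/(-96506/13225) = -13225/96506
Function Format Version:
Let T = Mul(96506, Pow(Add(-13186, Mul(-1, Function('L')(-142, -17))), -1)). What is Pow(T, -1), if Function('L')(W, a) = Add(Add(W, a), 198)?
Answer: Rational(-13225, 96506) ≈ -0.13704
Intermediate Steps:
Function('L')(W, a) = Add(198, W, a)
T = Rational(-96506, 13225) (T = Mul(96506, Pow(Add(-13186, Mul(-1, Add(198, -142, -17))), -1)) = Mul(96506, Pow(Add(-13186, Mul(-1, 39)), -1)) = Mul(96506, Pow(Add(-13186, -39), -1)) = Mul(96506, Pow(-13225, -1)) = Mul(96506, Rational(-1, 13225)) = Rational(-96506, 13225) ≈ -7.2972)
Pow(T, -1) = Pow(Rational(-96506, 13225), -1) = Rational(-13225, 96506)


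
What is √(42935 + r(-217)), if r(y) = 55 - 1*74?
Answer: 2*√10729 ≈ 207.16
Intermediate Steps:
r(y) = -19 (r(y) = 55 - 74 = -19)
√(42935 + r(-217)) = √(42935 - 19) = √42916 = 2*√10729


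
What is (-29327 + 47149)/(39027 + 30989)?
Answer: 8911/35008 ≈ 0.25454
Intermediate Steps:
(-29327 + 47149)/(39027 + 30989) = 17822/70016 = 17822*(1/70016) = 8911/35008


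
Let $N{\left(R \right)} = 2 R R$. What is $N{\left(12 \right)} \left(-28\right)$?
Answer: $-8064$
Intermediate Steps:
$N{\left(R \right)} = 2 R^{2}$
$N{\left(12 \right)} \left(-28\right) = 2 \cdot 12^{2} \left(-28\right) = 2 \cdot 144 \left(-28\right) = 288 \left(-28\right) = -8064$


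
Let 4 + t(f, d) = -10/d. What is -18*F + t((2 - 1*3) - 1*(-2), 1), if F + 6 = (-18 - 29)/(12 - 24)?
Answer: 47/2 ≈ 23.500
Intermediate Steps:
t(f, d) = -4 - 10/d
F = -25/12 (F = -6 + (-18 - 29)/(12 - 24) = -6 - 47/(-12) = -6 - 47*(-1/12) = -6 + 47/12 = -25/12 ≈ -2.0833)
-18*F + t((2 - 1*3) - 1*(-2), 1) = -18*(-25/12) + (-4 - 10/1) = 75/2 + (-4 - 10*1) = 75/2 + (-4 - 10) = 75/2 - 14 = 47/2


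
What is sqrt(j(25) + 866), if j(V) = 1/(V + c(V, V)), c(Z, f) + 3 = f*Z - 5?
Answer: sqrt(356934666)/642 ≈ 29.428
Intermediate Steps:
c(Z, f) = -8 + Z*f (c(Z, f) = -3 + (f*Z - 5) = -3 + (Z*f - 5) = -3 + (-5 + Z*f) = -8 + Z*f)
j(V) = 1/(-8 + V + V**2) (j(V) = 1/(V + (-8 + V*V)) = 1/(V + (-8 + V**2)) = 1/(-8 + V + V**2))
sqrt(j(25) + 866) = sqrt(1/(-8 + 25 + 25**2) + 866) = sqrt(1/(-8 + 25 + 625) + 866) = sqrt(1/642 + 866) = sqrt(555973/642) = sqrt(356934666)/642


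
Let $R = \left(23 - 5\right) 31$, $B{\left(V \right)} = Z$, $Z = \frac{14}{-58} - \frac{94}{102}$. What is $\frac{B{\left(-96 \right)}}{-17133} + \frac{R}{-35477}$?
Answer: $- \frac{14078536066}{898976785239} \approx -0.015661$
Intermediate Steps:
$Z = - \frac{1720}{1479}$ ($Z = 14 \left(- \frac{1}{58}\right) - \frac{47}{51} = - \frac{7}{29} - \frac{47}{51} = - \frac{1720}{1479} \approx -1.1629$)
$B{\left(V \right)} = - \frac{1720}{1479}$
$R = 558$ ($R = 18 \cdot 31 = 558$)
$\frac{B{\left(-96 \right)}}{-17133} + \frac{R}{-35477} = - \frac{1720}{1479 \left(-17133\right)} + \frac{558}{-35477} = \left(- \frac{1720}{1479}\right) \left(- \frac{1}{17133}\right) + 558 \left(- \frac{1}{35477}\right) = \frac{1720}{25339707} - \frac{558}{35477} = - \frac{14078536066}{898976785239}$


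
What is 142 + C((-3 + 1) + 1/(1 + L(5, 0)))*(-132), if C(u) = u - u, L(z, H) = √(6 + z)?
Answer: 142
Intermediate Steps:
C(u) = 0
142 + C((-3 + 1) + 1/(1 + L(5, 0)))*(-132) = 142 + 0*(-132) = 142 + 0 = 142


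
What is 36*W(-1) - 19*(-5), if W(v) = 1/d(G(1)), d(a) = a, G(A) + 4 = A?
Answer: 83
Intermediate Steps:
G(A) = -4 + A
W(v) = -1/3 (W(v) = 1/(-4 + 1) = 1/(-3) = -1/3)
36*W(-1) - 19*(-5) = 36*(-1/3) - 19*(-5) = -12 + 95 = 83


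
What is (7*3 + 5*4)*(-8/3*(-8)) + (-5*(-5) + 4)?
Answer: 2711/3 ≈ 903.67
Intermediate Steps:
(7*3 + 5*4)*(-8/3*(-8)) + (-5*(-5) + 4) = (21 + 20)*(-8*1/3*(-8)) + (25 + 4) = 41*(-8/3*(-8)) + 29 = 41*(64/3) + 29 = 2624/3 + 29 = 2711/3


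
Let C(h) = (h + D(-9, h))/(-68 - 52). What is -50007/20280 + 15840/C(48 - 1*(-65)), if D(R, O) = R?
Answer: -123568669/6760 ≈ -18279.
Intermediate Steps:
C(h) = 3/40 - h/120 (C(h) = (h - 9)/(-68 - 52) = (-9 + h)/(-120) = (-9 + h)*(-1/120) = 3/40 - h/120)
-50007/20280 + 15840/C(48 - 1*(-65)) = -50007/20280 + 15840/(3/40 - (48 - 1*(-65))/120) = -50007*1/20280 + 15840/(3/40 - (48 + 65)/120) = -16669/6760 + 15840/(3/40 - 1/120*113) = -16669/6760 + 15840/(3/40 - 113/120) = -16669/6760 + 15840/(-13/15) = -16669/6760 + 15840*(-15/13) = -16669/6760 - 237600/13 = -123568669/6760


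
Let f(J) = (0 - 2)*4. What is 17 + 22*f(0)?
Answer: -159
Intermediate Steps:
f(J) = -8 (f(J) = -2*4 = -8)
17 + 22*f(0) = 17 + 22*(-8) = 17 - 176 = -159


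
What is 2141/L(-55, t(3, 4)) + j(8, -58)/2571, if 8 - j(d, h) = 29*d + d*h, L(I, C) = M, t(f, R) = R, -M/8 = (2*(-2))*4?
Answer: 1845077/109696 ≈ 16.820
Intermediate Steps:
M = 128 (M = -8*2*(-2)*4 = -(-32)*4 = -8*(-16) = 128)
L(I, C) = 128
j(d, h) = 8 - 29*d - d*h (j(d, h) = 8 - (29*d + d*h) = 8 + (-29*d - d*h) = 8 - 29*d - d*h)
2141/L(-55, t(3, 4)) + j(8, -58)/2571 = 2141/128 + (8 - 29*8 - 1*8*(-58))/2571 = 2141*(1/128) + (8 - 232 + 464)*(1/2571) = 2141/128 + 240*(1/2571) = 2141/128 + 80/857 = 1845077/109696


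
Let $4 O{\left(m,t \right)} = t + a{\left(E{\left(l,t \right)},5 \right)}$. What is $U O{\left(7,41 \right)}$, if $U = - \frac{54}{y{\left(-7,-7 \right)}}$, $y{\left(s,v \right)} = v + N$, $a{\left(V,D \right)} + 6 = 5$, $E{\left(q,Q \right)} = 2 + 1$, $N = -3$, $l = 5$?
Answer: $54$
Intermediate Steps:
$E{\left(q,Q \right)} = 3$
$a{\left(V,D \right)} = -1$ ($a{\left(V,D \right)} = -6 + 5 = -1$)
$O{\left(m,t \right)} = - \frac{1}{4} + \frac{t}{4}$ ($O{\left(m,t \right)} = \frac{t - 1}{4} = \frac{-1 + t}{4} = - \frac{1}{4} + \frac{t}{4}$)
$y{\left(s,v \right)} = -3 + v$ ($y{\left(s,v \right)} = v - 3 = -3 + v$)
$U = \frac{27}{5}$ ($U = - \frac{54}{-3 - 7} = - \frac{54}{-10} = \left(-54\right) \left(- \frac{1}{10}\right) = \frac{27}{5} \approx 5.4$)
$U O{\left(7,41 \right)} = \frac{27 \left(- \frac{1}{4} + \frac{1}{4} \cdot 41\right)}{5} = \frac{27 \left(- \frac{1}{4} + \frac{41}{4}\right)}{5} = \frac{27}{5} \cdot 10 = 54$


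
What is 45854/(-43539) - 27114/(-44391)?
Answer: -284996156/644246583 ≈ -0.44237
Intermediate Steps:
45854/(-43539) - 27114/(-44391) = 45854*(-1/43539) - 27114*(-1/44391) = -45854/43539 + 9038/14797 = -284996156/644246583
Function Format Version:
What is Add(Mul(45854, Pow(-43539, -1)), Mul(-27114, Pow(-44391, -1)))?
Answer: Rational(-284996156, 644246583) ≈ -0.44237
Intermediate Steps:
Add(Mul(45854, Pow(-43539, -1)), Mul(-27114, Pow(-44391, -1))) = Add(Mul(45854, Rational(-1, 43539)), Mul(-27114, Rational(-1, 44391))) = Add(Rational(-45854, 43539), Rational(9038, 14797)) = Rational(-284996156, 644246583)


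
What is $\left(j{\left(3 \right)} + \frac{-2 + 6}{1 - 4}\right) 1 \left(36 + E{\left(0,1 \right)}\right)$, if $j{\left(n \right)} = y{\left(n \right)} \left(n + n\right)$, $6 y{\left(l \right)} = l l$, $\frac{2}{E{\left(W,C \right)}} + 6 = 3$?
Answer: $\frac{2438}{9} \approx 270.89$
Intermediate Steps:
$E{\left(W,C \right)} = - \frac{2}{3}$ ($E{\left(W,C \right)} = \frac{2}{-6 + 3} = \frac{2}{-3} = 2 \left(- \frac{1}{3}\right) = - \frac{2}{3}$)
$y{\left(l \right)} = \frac{l^{2}}{6}$ ($y{\left(l \right)} = \frac{l l}{6} = \frac{l^{2}}{6}$)
$j{\left(n \right)} = \frac{n^{3}}{3}$ ($j{\left(n \right)} = \frac{n^{2}}{6} \left(n + n\right) = \frac{n^{2}}{6} \cdot 2 n = \frac{n^{3}}{3}$)
$\left(j{\left(3 \right)} + \frac{-2 + 6}{1 - 4}\right) 1 \left(36 + E{\left(0,1 \right)}\right) = \left(\frac{3^{3}}{3} + \frac{-2 + 6}{1 - 4}\right) 1 \left(36 - \frac{2}{3}\right) = \left(\frac{1}{3} \cdot 27 + \frac{4}{-3}\right) 1 \cdot \frac{106}{3} = \left(9 + 4 \left(- \frac{1}{3}\right)\right) 1 \cdot \frac{106}{3} = \left(9 - \frac{4}{3}\right) 1 \cdot \frac{106}{3} = \frac{23}{3} \cdot 1 \cdot \frac{106}{3} = \frac{23}{3} \cdot \frac{106}{3} = \frac{2438}{9}$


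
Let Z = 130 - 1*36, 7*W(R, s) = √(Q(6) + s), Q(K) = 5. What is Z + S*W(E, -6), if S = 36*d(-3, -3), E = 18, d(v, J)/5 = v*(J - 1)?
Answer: 94 + 2160*I/7 ≈ 94.0 + 308.57*I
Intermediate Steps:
d(v, J) = 5*v*(-1 + J) (d(v, J) = 5*(v*(J - 1)) = 5*(v*(-1 + J)) = 5*v*(-1 + J))
W(R, s) = √(5 + s)/7
Z = 94 (Z = 130 - 36 = 94)
S = 2160 (S = 36*(5*(-3)*(-1 - 3)) = 36*(5*(-3)*(-4)) = 36*60 = 2160)
Z + S*W(E, -6) = 94 + 2160*(√(5 - 6)/7) = 94 + 2160*(√(-1)/7) = 94 + 2160*(I/7) = 94 + 2160*I/7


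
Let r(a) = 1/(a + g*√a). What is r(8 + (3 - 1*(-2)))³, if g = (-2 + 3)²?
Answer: (13 + √13)⁻³ ≈ 0.00021839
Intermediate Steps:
g = 1 (g = 1² = 1)
r(a) = 1/(a + √a) (r(a) = 1/(a + 1*√a) = 1/(a + √a))
r(8 + (3 - 1*(-2)))³ = (1/((8 + (3 - 1*(-2))) + √(8 + (3 - 1*(-2)))))³ = (1/((8 + (3 + 2)) + √(8 + (3 + 2))))³ = (1/((8 + 5) + √(8 + 5)))³ = (1/(13 + √13))³ = (13 + √13)⁻³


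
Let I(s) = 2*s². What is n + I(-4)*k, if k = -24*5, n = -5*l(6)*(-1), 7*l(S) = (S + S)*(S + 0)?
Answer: -26520/7 ≈ -3788.6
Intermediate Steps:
l(S) = 2*S²/7 (l(S) = ((S + S)*(S + 0))/7 = ((2*S)*S)/7 = (2*S²)/7 = 2*S²/7)
n = 360/7 (n = -10*6²/7*(-1) = -10*36/7*(-1) = -5*72/7*(-1) = -360/7*(-1) = 360/7 ≈ 51.429)
k = -120
n + I(-4)*k = 360/7 + (2*(-4)²)*(-120) = 360/7 + (2*16)*(-120) = 360/7 + 32*(-120) = 360/7 - 3840 = -26520/7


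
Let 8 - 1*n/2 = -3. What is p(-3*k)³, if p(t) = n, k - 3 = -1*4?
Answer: 10648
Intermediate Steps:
k = -1 (k = 3 - 1*4 = 3 - 4 = -1)
n = 22 (n = 16 - 2*(-3) = 16 + 6 = 22)
p(t) = 22
p(-3*k)³ = 22³ = 10648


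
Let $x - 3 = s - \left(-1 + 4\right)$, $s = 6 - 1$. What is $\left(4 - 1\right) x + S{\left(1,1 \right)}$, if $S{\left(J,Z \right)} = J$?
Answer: $16$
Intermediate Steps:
$s = 5$
$x = 5$ ($x = 3 + \left(5 - \left(-1 + 4\right)\right) = 3 + \left(5 - 3\right) = 3 + 2 = 5$)
$\left(4 - 1\right) x + S{\left(1,1 \right)} = \left(4 - 1\right) 5 + 1 = 3 \cdot 5 + 1 = 15 + 1 = 16$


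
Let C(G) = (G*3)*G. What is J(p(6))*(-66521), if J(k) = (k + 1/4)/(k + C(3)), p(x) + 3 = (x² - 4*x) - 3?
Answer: -1663025/132 ≈ -12599.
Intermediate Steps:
C(G) = 3*G² (C(G) = (3*G)*G = 3*G²)
p(x) = -6 + x² - 4*x (p(x) = -3 + ((x² - 4*x) - 3) = -3 + (-3 + x² - 4*x) = -6 + x² - 4*x)
J(k) = (¼ + k)/(27 + k) (J(k) = (k + 1/4)/(k + 3*3²) = (k + 1*(¼))/(k + 3*9) = (k + ¼)/(k + 27) = (¼ + k)/(27 + k))
J(p(6))*(-66521) = ((¼ + (-6 + 6² - 4*6))/(27 + (-6 + 6² - 4*6)))*(-66521) = ((¼ + (-6 + 36 - 24))/(27 + (-6 + 36 - 24)))*(-66521) = ((¼ + 6)/(27 + 6))*(-66521) = ((25/4)/33)*(-66521) = ((1/33)*(25/4))*(-66521) = (25/132)*(-66521) = -1663025/132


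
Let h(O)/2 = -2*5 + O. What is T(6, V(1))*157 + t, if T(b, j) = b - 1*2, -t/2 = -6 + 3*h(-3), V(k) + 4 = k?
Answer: 796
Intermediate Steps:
h(O) = -20 + 2*O (h(O) = 2*(-2*5 + O) = 2*(-10 + O) = -20 + 2*O)
V(k) = -4 + k
t = 168 (t = -2*(-6 + 3*(-20 + 2*(-3))) = -2*(-6 + 3*(-20 - 6)) = -2*(-6 + 3*(-26)) = -2*(-6 - 78) = -2*(-84) = 168)
T(b, j) = -2 + b (T(b, j) = b - 2 = -2 + b)
T(6, V(1))*157 + t = (-2 + 6)*157 + 168 = 4*157 + 168 = 628 + 168 = 796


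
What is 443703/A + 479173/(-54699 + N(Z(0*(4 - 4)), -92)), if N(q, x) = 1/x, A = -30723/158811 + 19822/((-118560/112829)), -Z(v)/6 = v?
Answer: -9616569812823998611348/297899171265931062047 ≈ -32.281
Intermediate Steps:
Z(v) = -6*v
A = -59197313055683/3138105360 (A = -30723*1/158811 + 19822/((-118560*1/112829)) = -10241/52937 + 19822/(-118560/112829) = -10241/52937 + 19822*(-112829/118560) = -10241/52937 - 1118248219/59280 = -59197313055683/3138105360 ≈ -18864.)
443703/A + 479173/(-54699 + N(Z(0*(4 - 4)), -92)) = 443703/(-59197313055683/3138105360) + 479173/(-54699 + 1/(-92)) = 443703*(-3138105360/59197313055683) + 479173/(-54699 - 1/92) = -1392386762548080/59197313055683 + 479173/(-5032309/92) = -1392386762548080/59197313055683 + 479173*(-92/5032309) = -1392386762548080/59197313055683 - 44083916/5032309 = -9616569812823998611348/297899171265931062047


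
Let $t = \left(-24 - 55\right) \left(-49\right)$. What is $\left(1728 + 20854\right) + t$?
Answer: $26453$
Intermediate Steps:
$t = 3871$ ($t = \left(-79\right) \left(-49\right) = 3871$)
$\left(1728 + 20854\right) + t = \left(1728 + 20854\right) + 3871 = 22582 + 3871 = 26453$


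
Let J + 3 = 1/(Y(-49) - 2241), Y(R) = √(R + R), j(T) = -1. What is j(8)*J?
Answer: 15068778/5022179 + 7*I*√2/5022179 ≈ 3.0004 + 1.9712e-6*I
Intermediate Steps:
Y(R) = √2*√R (Y(R) = √(2*R) = √2*√R)
J = -3 + 1/(-2241 + 7*I*√2) (J = -3 + 1/(√2*√(-49) - 2241) = -3 + 1/(√2*(7*I) - 2241) = -3 + 1/(7*I*√2 - 2241) = -3 + 1/(-2241 + 7*I*√2) ≈ -3.0004 - 1.9712e-6*I)
j(8)*J = -(-15068778/5022179 - 7*I*√2/5022179) = 15068778/5022179 + 7*I*√2/5022179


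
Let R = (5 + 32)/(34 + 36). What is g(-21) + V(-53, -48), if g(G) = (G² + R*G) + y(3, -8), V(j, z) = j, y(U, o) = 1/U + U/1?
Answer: 11407/30 ≈ 380.23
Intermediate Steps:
y(U, o) = U + 1/U (y(U, o) = 1/U + U*1 = 1/U + U = U + 1/U)
R = 37/70 ≈ 0.52857
g(G) = 10/3 + G² + 37*G/70 (g(G) = (G² + 37*G/70) + (3 + 1/3) = (G² + 37*G/70) + (3 + ⅓) = (G² + 37*G/70) + 10/3 = 10/3 + G² + 37*G/70)
g(-21) + V(-53, -48) = (10/3 + (-21)² + (37/70)*(-21)) - 53 = (10/3 + 441 - 111/10) - 53 = 12997/30 - 53 = 11407/30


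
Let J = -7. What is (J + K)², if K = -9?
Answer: 256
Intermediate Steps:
(J + K)² = (-7 - 9)² = (-16)² = 256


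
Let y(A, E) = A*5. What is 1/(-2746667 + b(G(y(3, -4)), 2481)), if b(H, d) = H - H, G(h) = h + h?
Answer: -1/2746667 ≈ -3.6408e-7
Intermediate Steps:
y(A, E) = 5*A
G(h) = 2*h
b(H, d) = 0
1/(-2746667 + b(G(y(3, -4)), 2481)) = 1/(-2746667 + 0) = 1/(-2746667) = -1/2746667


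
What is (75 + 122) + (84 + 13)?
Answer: 294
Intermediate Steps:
(75 + 122) + (84 + 13) = 197 + 97 = 294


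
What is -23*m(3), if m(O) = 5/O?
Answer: -115/3 ≈ -38.333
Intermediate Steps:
-23*m(3) = -115/3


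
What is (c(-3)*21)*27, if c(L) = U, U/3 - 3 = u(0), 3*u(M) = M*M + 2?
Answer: 6237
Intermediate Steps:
u(M) = ⅔ + M²/3 (u(M) = (M*M + 2)/3 = (M² + 2)/3 = (2 + M²)/3 = ⅔ + M²/3)
U = 11 (U = 9 + 3*(⅔ + (⅓)*0²) = 9 + 3*(⅔ + (⅓)*0) = 9 + 3*(⅔ + 0) = 9 + 3*(⅔) = 9 + 2 = 11)
c(L) = 11
(c(-3)*21)*27 = (11*21)*27 = 231*27 = 6237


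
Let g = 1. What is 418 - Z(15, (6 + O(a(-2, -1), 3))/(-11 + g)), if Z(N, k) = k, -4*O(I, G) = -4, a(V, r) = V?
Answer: 4187/10 ≈ 418.70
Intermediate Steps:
O(I, G) = 1 (O(I, G) = -¼*(-4) = 1)
418 - Z(15, (6 + O(a(-2, -1), 3))/(-11 + g)) = 418 - (6 + 1)/(-11 + 1) = 418 - 7/(-10) = 418 - 7*(-1)/10 = 418 - 1*(-7/10) = 418 + 7/10 = 4187/10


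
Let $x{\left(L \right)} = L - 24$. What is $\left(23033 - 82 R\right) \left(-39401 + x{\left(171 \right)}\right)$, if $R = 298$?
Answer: $55073362$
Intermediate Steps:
$x{\left(L \right)} = -24 + L$
$\left(23033 - 82 R\right) \left(-39401 + x{\left(171 \right)}\right) = \left(23033 - 24436\right) \left(-39401 + \left(-24 + 171\right)\right) = \left(23033 - 24436\right) \left(-39401 + 147\right) = \left(-1403\right) \left(-39254\right) = 55073362$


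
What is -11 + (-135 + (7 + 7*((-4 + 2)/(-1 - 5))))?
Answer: -410/3 ≈ -136.67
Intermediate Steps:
-11 + (-135 + (7 + 7*((-4 + 2)/(-1 - 5)))) = -11 + (-135 + (7 + 7*(-2/(-6)))) = -11 + (-135 + (7 + 7*(-2*(-⅙)))) = -11 + (-135 + (7 + 7*(⅓))) = -11 + (-135 + (7 + 7/3)) = -11 + (-135 + 28/3) = -11 - 377/3 = -410/3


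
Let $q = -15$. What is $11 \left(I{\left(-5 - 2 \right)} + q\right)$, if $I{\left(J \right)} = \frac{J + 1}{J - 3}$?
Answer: $- \frac{792}{5} \approx -158.4$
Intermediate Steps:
$I{\left(J \right)} = \frac{1 + J}{-3 + J}$
$11 \left(I{\left(-5 - 2 \right)} + q\right) = 11 \left(\frac{1 - 7}{-3 - 7} - 15\right) = 11 \left(\frac{1}{-10} \left(-6\right) - 15\right) = 11 \left(\left(- \frac{1}{10}\right) \left(-6\right) - 15\right) = 11 \left(\frac{3}{5} - 15\right) = 11 \left(- \frac{72}{5}\right) = - \frac{792}{5}$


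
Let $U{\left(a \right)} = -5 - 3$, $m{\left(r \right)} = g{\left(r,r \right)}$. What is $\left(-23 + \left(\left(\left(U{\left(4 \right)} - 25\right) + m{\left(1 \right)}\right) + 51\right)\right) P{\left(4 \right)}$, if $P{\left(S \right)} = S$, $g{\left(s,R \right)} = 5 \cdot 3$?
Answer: $40$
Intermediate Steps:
$g{\left(s,R \right)} = 15$
$m{\left(r \right)} = 15$
$U{\left(a \right)} = -8$
$\left(-23 + \left(\left(\left(U{\left(4 \right)} - 25\right) + m{\left(1 \right)}\right) + 51\right)\right) P{\left(4 \right)} = \left(-23 + \left(\left(\left(-8 - 25\right) + 15\right) + 51\right)\right) 4 = \left(-23 + \left(\left(-33 + 15\right) + 51\right)\right) 4 = \left(-23 + \left(-18 + 51\right)\right) 4 = \left(-23 + 33\right) 4 = 10 \cdot 4 = 40$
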